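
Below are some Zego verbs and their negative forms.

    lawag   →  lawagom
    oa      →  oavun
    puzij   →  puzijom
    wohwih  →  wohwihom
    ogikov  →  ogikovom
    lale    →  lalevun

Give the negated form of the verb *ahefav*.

ahefavom

Looking at the final sound of each stem: -om when the stem ends in a consonant (*lawag*, *puzij*, *wohwih*, *ogikov*); -vun when the stem ends in a vowel (*oa*, *lale*).
Since the final sound of *ahefav* is /v/ (a consonant), it takes -om, giving *ahefavom*.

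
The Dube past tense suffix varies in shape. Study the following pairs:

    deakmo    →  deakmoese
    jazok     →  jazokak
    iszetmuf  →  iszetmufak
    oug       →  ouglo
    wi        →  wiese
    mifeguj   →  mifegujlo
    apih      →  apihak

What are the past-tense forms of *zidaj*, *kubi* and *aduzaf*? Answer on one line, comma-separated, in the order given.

zidajlo, kubiese, aduzafak

The pattern is voicing of the final sound: -ak when the stem ends in a voiceless consonant (*jazok*, *iszetmuf*, *apih*); -lo when the stem ends in a voiced consonant (*oug*, *mifeguj*); -ese when the stem ends in a vowel (*deakmo*, *wi*).
*zidaj* — final sound /j/ (a voiced consonant) → -lo → *zidajlo*.
*kubi* — final sound /i/ (a vowel) → -ese → *kubiese*.
*aduzaf*: final sound = /f/, a voiceless consonant → -ak → *aduzafak*.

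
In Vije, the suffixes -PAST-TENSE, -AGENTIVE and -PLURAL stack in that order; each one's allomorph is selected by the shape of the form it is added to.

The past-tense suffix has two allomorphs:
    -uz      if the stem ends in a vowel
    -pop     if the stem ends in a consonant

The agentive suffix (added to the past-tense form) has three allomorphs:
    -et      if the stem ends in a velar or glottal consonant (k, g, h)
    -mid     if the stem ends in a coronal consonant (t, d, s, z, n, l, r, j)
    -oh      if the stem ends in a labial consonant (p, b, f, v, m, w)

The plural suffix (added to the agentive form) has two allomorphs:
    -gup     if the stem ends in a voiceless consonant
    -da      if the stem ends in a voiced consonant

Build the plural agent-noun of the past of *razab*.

razabpopohgup

*razab*: final sound = /b/, a consonant → -pop → *razabpop*.
Since the final consonant of the past-tense form *razabpop* is /p/ (labial), it takes -oh, giving *razabpopoh*.
The agentive form *razabpopoh* — final consonant /h/ (voiceless) → -gup → *razabpopohgup*.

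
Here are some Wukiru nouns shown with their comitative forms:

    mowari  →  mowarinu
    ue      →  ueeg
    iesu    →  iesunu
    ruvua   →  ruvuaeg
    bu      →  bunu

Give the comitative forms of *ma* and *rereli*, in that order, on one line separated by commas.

maeg, rerelinu

The suffix is conditioned by the last vowel: -nu when the last vowel of the stem is a high vowel (*mowari*, *iesu*, *bu*); -eg when the last vowel of the stem is a non-high vowel (*ue*, *ruvua*).
*ma* — last vowel /a/ (a non-high vowel) → -eg → *maeg*.
*rereli* — last vowel /i/ (a high vowel) → -nu → *rerelinu*.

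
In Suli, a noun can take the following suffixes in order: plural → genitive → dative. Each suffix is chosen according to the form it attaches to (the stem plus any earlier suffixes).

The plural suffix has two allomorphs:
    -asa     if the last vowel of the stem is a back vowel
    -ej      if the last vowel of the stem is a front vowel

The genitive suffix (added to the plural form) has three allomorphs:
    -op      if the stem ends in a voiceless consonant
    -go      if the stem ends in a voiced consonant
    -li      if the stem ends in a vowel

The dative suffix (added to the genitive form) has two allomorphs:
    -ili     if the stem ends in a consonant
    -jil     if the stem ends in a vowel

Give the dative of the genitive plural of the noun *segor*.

segorasalijil

Since the last vowel of *segor* is /o/ (a back vowel), it takes -asa, giving *segorasa*.
The plural form *segorasa* — final sound /a/ (a vowel) → -li → *segorasali*.
The genitive form *segorasali*: final sound = /i/, a vowel → -jil → *segorasalijil*.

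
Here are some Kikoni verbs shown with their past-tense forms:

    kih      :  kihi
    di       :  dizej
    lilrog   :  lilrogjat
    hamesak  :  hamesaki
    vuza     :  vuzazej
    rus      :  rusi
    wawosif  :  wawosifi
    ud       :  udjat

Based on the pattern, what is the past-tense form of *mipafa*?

mipafazej

Looking at the final sound of each stem: -i when the stem ends in a voiceless consonant (*kih*, *hamesak*, *rus*, *wawosif*); -jat when the stem ends in a voiced consonant (*lilrog*, *ud*); -zej when the stem ends in a vowel (*di*, *vuza*).
*mipafa* — final sound /a/ (a vowel) → -zej → *mipafazej*.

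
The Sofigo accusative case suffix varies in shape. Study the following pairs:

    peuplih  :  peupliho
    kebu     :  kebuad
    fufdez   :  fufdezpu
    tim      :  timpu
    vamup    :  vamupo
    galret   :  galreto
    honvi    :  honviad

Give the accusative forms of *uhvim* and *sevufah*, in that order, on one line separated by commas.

The pattern is voicing of the final sound: -o when the stem ends in a voiceless consonant (*peuplih*, *vamup*, *galret*); -pu when the stem ends in a voiced consonant (*fufdez*, *tim*); -ad when the stem ends in a vowel (*kebu*, *honvi*).
*uhvim*: final sound = /m/, a voiced consonant → -pu → *uhvimpu*.
*sevufah*: final sound = /h/, a voiceless consonant → -o → *sevufaho*.

uhvimpu, sevufaho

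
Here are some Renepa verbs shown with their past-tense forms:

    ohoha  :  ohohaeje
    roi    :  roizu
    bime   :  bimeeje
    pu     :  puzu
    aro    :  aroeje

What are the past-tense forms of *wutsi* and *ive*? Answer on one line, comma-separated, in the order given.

wutsizu, iveeje

The suffix is conditioned by the last vowel: -zu when the last vowel of the stem is a high vowel (*roi*, *pu*); -eje when the last vowel of the stem is a non-high vowel (*ohoha*, *bime*, *aro*).
*wutsi*: last vowel = /i/, a high vowel → -zu → *wutsizu*.
*ive* — last vowel /e/ (a non-high vowel) → -eje → *iveeje*.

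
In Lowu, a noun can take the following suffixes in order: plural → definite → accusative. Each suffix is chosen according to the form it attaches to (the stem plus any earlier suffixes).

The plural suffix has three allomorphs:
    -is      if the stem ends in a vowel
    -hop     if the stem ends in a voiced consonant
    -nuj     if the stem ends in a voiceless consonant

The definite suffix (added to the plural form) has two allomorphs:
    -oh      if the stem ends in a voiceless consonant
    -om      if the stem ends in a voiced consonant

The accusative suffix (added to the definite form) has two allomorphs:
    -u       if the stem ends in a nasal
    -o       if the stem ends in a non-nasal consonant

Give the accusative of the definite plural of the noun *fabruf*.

The final sound of *fabruf* is /f/, which is a voiceless consonant, so the plural suffix is -nuj, giving *fabrufnuj*.
The plural form *fabrufnuj*: final consonant = /j/, voiced → -om → *fabrufnujom*.
The definite form *fabrufnujom* — final consonant /m/ (a nasal) → -u → *fabrufnujomu*.

fabrufnujomu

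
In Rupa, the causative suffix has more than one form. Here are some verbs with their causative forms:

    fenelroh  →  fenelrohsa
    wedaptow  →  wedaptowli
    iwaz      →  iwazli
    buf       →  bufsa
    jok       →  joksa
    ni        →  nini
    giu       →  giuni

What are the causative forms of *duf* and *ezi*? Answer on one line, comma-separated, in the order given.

dufsa, ezini

Looking at the final sound of each stem: -sa when the stem ends in a voiceless consonant (*fenelroh*, *buf*, *jok*); -li when the stem ends in a voiced consonant (*wedaptow*, *iwaz*); -ni when the stem ends in a vowel (*ni*, *giu*).
*duf*: final sound = /f/, a voiceless consonant → -sa → *dufsa*.
*ezi* — final sound /i/ (a vowel) → -ni → *ezini*.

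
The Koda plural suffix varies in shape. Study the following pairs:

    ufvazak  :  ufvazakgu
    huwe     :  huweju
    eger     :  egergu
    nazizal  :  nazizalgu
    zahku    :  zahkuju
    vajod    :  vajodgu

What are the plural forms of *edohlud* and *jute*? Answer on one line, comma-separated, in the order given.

The alternation tracks the final sound of the stem — -gu when the stem ends in a consonant (*ufvazak*, *eger*, *nazizal*, *vajod*); -ju when the stem ends in a vowel (*huwe*, *zahku*).
*edohlud*: final sound = /d/, a consonant → -gu → *edohludgu*.
Since the final sound of *jute* is /e/ (a vowel), it takes -ju, giving *juteju*.

edohludgu, juteju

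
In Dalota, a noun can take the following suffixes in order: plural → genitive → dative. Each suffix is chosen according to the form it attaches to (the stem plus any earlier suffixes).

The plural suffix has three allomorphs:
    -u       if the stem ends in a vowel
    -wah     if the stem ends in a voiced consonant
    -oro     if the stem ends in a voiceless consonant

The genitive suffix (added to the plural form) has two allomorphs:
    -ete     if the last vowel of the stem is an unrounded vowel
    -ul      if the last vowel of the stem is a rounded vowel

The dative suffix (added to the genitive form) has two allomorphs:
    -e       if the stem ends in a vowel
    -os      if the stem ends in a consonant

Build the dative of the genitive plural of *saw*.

sawwahetee

*saw* — final sound /w/ (a voiced consonant) → -wah → *sawwah*.
The last vowel of the plural form *sawwah* is /a/, which is an unrounded vowel, so the genitive suffix is -ete, giving *sawwahete*.
The final sound of the genitive form *sawwahete* is /e/, which is a vowel, so the dative suffix is -e, giving *sawwahetee*.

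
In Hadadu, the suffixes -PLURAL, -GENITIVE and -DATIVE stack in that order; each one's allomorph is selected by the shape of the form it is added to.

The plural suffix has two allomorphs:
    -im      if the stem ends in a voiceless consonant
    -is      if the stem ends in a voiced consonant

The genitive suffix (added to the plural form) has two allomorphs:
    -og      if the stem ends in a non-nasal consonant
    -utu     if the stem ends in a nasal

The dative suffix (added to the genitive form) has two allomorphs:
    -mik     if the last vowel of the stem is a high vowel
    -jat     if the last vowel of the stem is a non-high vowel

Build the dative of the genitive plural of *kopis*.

The final consonant of *kopis* is /s/, which is voiceless, so the plural suffix is -im, giving *kopisim*.
Since the final consonant of the plural form *kopisim* is /m/ (a nasal), it takes -utu, giving *kopisimutu*.
The last vowel of the genitive form *kopisimutu* is /u/, which is a high vowel, so the dative suffix is -mik, giving *kopisimutumik*.

kopisimutumik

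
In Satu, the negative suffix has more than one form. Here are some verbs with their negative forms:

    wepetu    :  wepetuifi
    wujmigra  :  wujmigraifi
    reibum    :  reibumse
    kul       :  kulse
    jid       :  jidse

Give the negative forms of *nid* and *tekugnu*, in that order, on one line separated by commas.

nidse, tekugnuifi

Looking at the final sound of each stem: -se when the stem ends in a consonant (*reibum*, *kul*, *jid*); -ifi when the stem ends in a vowel (*wepetu*, *wujmigra*).
*nid*: final sound = /d/, a consonant → -se → *nidse*.
The final sound of *tekugnu* is /u/, which is a vowel, so the suffix is -ifi, giving *tekugnuifi*.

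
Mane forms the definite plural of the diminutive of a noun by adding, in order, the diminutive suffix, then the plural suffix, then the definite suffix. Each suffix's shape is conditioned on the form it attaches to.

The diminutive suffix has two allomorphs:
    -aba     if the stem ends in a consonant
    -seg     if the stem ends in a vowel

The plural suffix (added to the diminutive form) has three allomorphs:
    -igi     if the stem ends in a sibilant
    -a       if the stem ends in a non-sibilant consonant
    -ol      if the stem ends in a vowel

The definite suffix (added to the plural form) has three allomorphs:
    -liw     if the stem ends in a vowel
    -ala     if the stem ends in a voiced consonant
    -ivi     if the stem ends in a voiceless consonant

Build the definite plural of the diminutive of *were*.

weresegaliw

The final sound of *were* is /e/, which is a vowel, so the diminutive suffix is -seg, giving *wereseg*.
The diminutive form *wereseg* — final sound /g/ (a non-sibilant consonant) → -a → *weresega*.
Since the final sound of the plural form *weresega* is /a/ (a vowel), it takes -liw, giving *weresegaliw*.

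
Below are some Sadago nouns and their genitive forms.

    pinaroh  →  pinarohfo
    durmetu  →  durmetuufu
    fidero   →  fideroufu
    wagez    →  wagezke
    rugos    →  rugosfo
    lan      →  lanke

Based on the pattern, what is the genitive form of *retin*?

The pattern is voicing of the final sound: -fo when the stem ends in a voiceless consonant (*pinaroh*, *rugos*); -ke when the stem ends in a voiced consonant (*wagez*, *lan*); -ufu when the stem ends in a vowel (*durmetu*, *fidero*).
*retin*: final sound = /n/, a voiced consonant → -ke → *retinke*.

retinke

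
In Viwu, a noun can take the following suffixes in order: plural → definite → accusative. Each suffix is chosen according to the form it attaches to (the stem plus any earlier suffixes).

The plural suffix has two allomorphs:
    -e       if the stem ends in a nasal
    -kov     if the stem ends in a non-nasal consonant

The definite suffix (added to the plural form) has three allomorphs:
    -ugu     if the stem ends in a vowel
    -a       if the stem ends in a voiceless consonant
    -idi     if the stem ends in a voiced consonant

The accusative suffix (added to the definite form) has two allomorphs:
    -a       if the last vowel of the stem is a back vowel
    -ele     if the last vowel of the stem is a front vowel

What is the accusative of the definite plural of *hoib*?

*hoib*: final consonant = /b/, non-nasal → -kov → *hoibkov*.
The final sound of the plural form *hoibkov* is /v/, which is a voiced consonant, so the definite suffix is -idi, giving *hoibkovidi*.
The last vowel of the definite form *hoibkovidi* is /i/, which is a front vowel, so the accusative suffix is -ele, giving *hoibkovidiele*.

hoibkovidiele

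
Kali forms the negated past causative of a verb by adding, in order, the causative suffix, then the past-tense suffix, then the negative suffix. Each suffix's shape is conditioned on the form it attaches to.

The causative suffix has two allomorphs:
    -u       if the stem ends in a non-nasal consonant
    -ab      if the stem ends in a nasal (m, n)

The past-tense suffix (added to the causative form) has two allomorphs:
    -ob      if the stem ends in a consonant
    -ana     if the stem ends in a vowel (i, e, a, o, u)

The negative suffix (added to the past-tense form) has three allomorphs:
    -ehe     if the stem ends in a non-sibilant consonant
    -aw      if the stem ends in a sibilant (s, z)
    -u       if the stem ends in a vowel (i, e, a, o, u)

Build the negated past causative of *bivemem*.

bivememabobehe

*bivemem*: final consonant = /m/, a nasal → -ab → *bivememab*.
The final sound of the causative form *bivememab* is /b/, which is a consonant, so the past-tense suffix is -ob, giving *bivememabob*.
The past-tense form *bivememabob*: final sound = /b/, a non-sibilant consonant → -ehe → *bivememabobehe*.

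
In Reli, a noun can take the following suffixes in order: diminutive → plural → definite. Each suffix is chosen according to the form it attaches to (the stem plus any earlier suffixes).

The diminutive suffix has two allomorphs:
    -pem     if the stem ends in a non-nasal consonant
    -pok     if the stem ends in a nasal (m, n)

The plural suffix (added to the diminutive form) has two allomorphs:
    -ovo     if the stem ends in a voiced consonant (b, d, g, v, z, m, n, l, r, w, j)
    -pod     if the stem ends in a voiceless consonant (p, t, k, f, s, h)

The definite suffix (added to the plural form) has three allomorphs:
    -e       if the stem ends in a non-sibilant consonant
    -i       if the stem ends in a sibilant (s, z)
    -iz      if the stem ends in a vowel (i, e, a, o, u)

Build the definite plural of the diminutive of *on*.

onpokpode

The final consonant of *on* is /n/, which is a nasal, so the diminutive suffix is -pok, giving *onpok*.
The final consonant of the diminutive form *onpok* is /k/, which is voiceless, so the plural suffix is -pod, giving *onpokpod*.
The final sound of the plural form *onpokpod* is /d/, which is a non-sibilant consonant, so the definite suffix is -e, giving *onpokpode*.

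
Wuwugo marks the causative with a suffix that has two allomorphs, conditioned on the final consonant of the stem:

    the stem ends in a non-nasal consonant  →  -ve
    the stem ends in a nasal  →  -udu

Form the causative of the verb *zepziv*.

zepzivve

The final consonant of *zepziv* is /v/, which is non-nasal, so the suffix is -ve, giving *zepzivve*.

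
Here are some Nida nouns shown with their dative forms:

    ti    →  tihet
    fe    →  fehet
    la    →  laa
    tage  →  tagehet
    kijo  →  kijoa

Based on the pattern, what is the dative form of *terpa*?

terpaa

The alternation tracks the last vowel of the stem — -het when the last vowel of the stem is a front vowel (*ti*, *fe*, *tage*); -a when the last vowel of the stem is a back vowel (*la*, *kijo*).
*terpa*: last vowel = /a/, a back vowel → -a → *terpaa*.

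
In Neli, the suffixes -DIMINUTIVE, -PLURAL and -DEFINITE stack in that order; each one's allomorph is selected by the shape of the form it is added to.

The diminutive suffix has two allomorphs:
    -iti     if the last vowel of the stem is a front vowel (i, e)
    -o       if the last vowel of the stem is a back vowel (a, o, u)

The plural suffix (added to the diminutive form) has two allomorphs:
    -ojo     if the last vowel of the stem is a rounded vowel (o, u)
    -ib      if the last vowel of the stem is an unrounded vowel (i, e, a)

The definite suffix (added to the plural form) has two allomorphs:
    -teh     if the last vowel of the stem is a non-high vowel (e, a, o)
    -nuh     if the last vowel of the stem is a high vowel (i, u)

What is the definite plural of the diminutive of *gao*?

gaooojoteh

*gao* — last vowel /o/ (a back vowel) → -o → *gaoo*.
The diminutive form *gaoo* — last vowel /o/ (a rounded vowel) → -ojo → *gaooojo*.
The last vowel of the plural form *gaooojo* is /o/, which is a non-high vowel, so the definite suffix is -teh, giving *gaooojoteh*.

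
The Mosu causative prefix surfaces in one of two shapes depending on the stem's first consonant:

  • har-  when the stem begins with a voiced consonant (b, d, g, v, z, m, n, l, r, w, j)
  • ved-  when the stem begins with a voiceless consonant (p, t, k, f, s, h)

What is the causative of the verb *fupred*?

vedfupred

The first consonant of *fupred* is /f/, which is voiceless, so the prefix is ved-, giving *vedfupred*.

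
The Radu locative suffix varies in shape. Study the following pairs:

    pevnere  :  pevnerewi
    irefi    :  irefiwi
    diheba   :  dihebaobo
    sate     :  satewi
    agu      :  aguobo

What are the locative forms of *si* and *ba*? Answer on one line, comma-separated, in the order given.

siwi, baobo

Looking at the last vowel of each stem: -wi when the last vowel of the stem is a front vowel (*pevnere*, *irefi*, *sate*); -obo when the last vowel of the stem is a back vowel (*diheba*, *agu*).
The last vowel of *si* is /i/, which is a front vowel, so the suffix is -wi, giving *siwi*.
*ba* — last vowel /a/ (a back vowel) → -obo → *baobo*.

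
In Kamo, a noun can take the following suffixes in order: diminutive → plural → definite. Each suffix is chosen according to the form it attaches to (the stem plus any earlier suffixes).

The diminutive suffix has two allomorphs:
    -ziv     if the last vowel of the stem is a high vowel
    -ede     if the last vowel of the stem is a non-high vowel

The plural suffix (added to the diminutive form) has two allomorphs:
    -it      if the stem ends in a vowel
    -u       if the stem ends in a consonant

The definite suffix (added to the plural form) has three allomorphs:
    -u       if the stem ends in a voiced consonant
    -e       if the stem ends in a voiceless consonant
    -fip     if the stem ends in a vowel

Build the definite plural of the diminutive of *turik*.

turikzivufip

*turik* — last vowel /i/ (a high vowel) → -ziv → *turikziv*.
Since the final sound of the diminutive form *turikziv* is /v/ (a consonant), it takes -u, giving *turikzivu*.
The plural form *turikzivu* — final sound /u/ (a vowel) → -fip → *turikzivufip*.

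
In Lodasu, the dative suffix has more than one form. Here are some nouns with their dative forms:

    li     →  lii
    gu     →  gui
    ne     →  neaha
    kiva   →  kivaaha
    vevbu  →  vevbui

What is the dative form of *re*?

reaha

The alternation tracks the last vowel of the stem — -i when the last vowel of the stem is a high vowel (*li*, *gu*, *vevbu*); -aha when the last vowel of the stem is a non-high vowel (*ne*, *kiva*).
Since the last vowel of *re* is /e/ (a non-high vowel), it takes -aha, giving *reaha*.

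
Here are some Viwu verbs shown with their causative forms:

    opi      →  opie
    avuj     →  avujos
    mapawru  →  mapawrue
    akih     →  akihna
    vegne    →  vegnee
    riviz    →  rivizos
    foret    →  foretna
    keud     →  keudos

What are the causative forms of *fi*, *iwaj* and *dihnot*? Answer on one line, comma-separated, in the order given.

The pattern is voicing of the final sound: -na when the stem ends in a voiceless consonant (*akih*, *foret*); -os when the stem ends in a voiced consonant (*avuj*, *riviz*, *keud*); -e when the stem ends in a vowel (*opi*, *mapawru*, *vegne*).
Since the final sound of *fi* is /i/ (a vowel), it takes -e, giving *fie*.
Since the final sound of *iwaj* is /j/ (a voiced consonant), it takes -os, giving *iwajos*.
*dihnot* — final sound /t/ (a voiceless consonant) → -na → *dihnotna*.

fie, iwajos, dihnotna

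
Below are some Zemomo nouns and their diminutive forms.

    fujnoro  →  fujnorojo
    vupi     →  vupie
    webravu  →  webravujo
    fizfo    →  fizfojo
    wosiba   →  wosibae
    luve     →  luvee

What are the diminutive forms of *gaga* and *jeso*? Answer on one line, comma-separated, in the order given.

Looking at the last vowel of each stem: -jo when the last vowel of the stem is a rounded vowel (*fujnoro*, *webravu*, *fizfo*); -e when the last vowel of the stem is an unrounded vowel (*vupi*, *wosiba*, *luve*).
Since the last vowel of *gaga* is /a/ (an unrounded vowel), it takes -e, giving *gagae*.
*jeso*: last vowel = /o/, a rounded vowel → -jo → *jesojo*.

gagae, jesojo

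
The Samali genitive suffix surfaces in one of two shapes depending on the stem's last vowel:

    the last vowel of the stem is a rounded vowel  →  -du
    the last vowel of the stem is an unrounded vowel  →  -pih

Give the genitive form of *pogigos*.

pogigosdu

The last vowel of *pogigos* is /o/, which is a rounded vowel, so the suffix is -du, giving *pogigosdu*.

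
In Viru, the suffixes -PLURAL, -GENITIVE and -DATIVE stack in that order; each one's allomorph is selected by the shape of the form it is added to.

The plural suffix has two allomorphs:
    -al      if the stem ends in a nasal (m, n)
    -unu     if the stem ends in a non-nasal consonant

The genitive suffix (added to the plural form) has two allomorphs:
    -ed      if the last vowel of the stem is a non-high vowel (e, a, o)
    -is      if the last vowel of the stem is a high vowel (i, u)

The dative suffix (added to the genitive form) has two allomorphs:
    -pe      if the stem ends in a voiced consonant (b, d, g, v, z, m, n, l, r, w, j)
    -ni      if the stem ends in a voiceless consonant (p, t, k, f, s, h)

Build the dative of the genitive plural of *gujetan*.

gujetanaledpe

The final consonant of *gujetan* is /n/, which is a nasal, so the plural suffix is -al, giving *gujetanal*.
The plural form *gujetanal* — last vowel /a/ (a non-high vowel) → -ed → *gujetanaled*.
The genitive form *gujetanaled* — final consonant /d/ (voiced) → -pe → *gujetanaledpe*.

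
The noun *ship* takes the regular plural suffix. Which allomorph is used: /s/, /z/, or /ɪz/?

/s/

The stem *ship* ends in a voiceless non-sibilant consonant.
The plural suffix surfaces as /ɪz/ after sibilants, /s/ after other voiceless consonants, and /z/ after other voiced sounds.
So the plural -s on *ship* is pronounced /s/.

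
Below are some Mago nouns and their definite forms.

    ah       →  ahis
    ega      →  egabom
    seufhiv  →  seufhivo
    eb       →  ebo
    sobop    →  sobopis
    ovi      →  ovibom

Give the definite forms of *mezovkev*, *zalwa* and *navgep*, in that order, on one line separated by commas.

mezovkevo, zalwabom, navgepis

The pattern is voicing of the final sound: -is when the stem ends in a voiceless consonant (*ah*, *sobop*); -o when the stem ends in a voiced consonant (*seufhiv*, *eb*); -bom when the stem ends in a vowel (*ega*, *ovi*).
*mezovkev*: final sound = /v/, a voiced consonant → -o → *mezovkevo*.
*zalwa*: final sound = /a/, a vowel → -bom → *zalwabom*.
*navgep*: final sound = /p/, a voiceless consonant → -is → *navgepis*.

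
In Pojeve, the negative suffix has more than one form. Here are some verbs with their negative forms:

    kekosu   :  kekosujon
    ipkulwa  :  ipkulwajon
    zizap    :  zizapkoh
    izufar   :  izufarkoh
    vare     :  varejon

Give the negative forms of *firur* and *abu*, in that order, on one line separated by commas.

The alternation tracks the final sound of the stem — -koh when the stem ends in a consonant (*zizap*, *izufar*); -jon when the stem ends in a vowel (*kekosu*, *ipkulwa*, *vare*).
The final sound of *firur* is /r/, which is a consonant, so the suffix is -koh, giving *firurkoh*.
*abu*: final sound = /u/, a vowel → -jon → *abujon*.

firurkoh, abujon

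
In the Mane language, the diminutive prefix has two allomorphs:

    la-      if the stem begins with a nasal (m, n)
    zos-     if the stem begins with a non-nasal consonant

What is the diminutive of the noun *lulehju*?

The first consonant of *lulehju* is /l/, which is non-nasal, so the prefix is zos-, giving *zoslulehju*.

zoslulehju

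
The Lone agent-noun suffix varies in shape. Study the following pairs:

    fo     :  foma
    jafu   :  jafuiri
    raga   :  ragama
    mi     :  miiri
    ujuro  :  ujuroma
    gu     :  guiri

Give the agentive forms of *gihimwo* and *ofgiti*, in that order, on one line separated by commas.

gihimwoma, ofgitiiri

Looking at the last vowel of each stem: -iri when the last vowel of the stem is a high vowel (*jafu*, *mi*, *gu*); -ma when the last vowel of the stem is a non-high vowel (*fo*, *raga*, *ujuro*).
*gihimwo*: last vowel = /o/, a non-high vowel → -ma → *gihimwoma*.
*ofgiti* — last vowel /i/ (a high vowel) → -iri → *ofgitiiri*.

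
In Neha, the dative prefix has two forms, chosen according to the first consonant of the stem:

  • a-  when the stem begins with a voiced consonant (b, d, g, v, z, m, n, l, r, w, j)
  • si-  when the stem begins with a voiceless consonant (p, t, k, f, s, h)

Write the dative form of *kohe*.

sikohe

The first consonant of *kohe* is /k/, which is voiceless, so the prefix is si-, giving *sikohe*.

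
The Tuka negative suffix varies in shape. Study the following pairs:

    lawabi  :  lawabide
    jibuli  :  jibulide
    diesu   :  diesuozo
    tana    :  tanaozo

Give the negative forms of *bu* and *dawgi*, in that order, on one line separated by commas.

buozo, dawgide

The alternation tracks the last vowel of the stem — -de when the last vowel of the stem is a front vowel (*lawabi*, *jibuli*); -ozo when the last vowel of the stem is a back vowel (*diesu*, *tana*).
*bu* — last vowel /u/ (a back vowel) → -ozo → *buozo*.
The last vowel of *dawgi* is /i/, which is a front vowel, so the suffix is -de, giving *dawgide*.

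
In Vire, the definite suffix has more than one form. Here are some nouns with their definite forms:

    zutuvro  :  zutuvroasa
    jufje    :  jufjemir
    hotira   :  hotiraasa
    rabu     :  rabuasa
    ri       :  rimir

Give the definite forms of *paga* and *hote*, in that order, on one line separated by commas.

pagaasa, hotemir

Looking at the last vowel of each stem: -mir when the last vowel of the stem is a front vowel (*jufje*, *ri*); -asa when the last vowel of the stem is a back vowel (*zutuvro*, *hotira*, *rabu*).
The last vowel of *paga* is /a/, which is a back vowel, so the suffix is -asa, giving *pagaasa*.
*hote*: last vowel = /e/, a front vowel → -mir → *hotemir*.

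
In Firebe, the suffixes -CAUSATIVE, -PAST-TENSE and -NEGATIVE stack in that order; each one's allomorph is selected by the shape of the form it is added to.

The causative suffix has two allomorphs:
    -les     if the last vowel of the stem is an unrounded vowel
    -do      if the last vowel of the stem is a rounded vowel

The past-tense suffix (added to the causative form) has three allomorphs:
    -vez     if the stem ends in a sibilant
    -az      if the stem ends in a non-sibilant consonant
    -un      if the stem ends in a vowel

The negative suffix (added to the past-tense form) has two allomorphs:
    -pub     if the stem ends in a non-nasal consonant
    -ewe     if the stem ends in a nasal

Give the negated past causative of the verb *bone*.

*bone*: last vowel = /e/, an unrounded vowel → -les → *boneles*.
Since the final sound of the causative form *boneles* is /s/ (a sibilant), it takes -vez, giving *bonelesvez*.
The final consonant of the past-tense form *bonelesvez* is /z/, which is non-nasal, so the negative suffix is -pub, giving *bonelesvezpub*.

bonelesvezpub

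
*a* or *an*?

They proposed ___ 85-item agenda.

an

The indefinite article is chosen by the initial *sound* of the following word, not its spelling.
The number *85* is spoken "eighty-…", beginning with /ˈeɪti/ — a vowel sound.
So the article is *an*: They proposed an 85-item agenda.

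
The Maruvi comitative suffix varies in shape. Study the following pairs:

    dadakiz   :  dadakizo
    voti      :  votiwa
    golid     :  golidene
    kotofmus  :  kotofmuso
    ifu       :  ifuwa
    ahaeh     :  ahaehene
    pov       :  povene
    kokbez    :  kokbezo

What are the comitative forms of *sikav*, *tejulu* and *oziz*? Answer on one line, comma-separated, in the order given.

The alternation tracks the final sound of the stem — -o when the stem ends in a sibilant (*dadakiz*, *kotofmus*, *kokbez*); -ene when the stem ends in a non-sibilant consonant (*golid*, *ahaeh*, *pov*); -wa when the stem ends in a vowel (*voti*, *ifu*).
Since the final sound of *sikav* is /v/ (a non-sibilant consonant), it takes -ene, giving *sikavene*.
*tejulu*: final sound = /u/, a vowel → -wa → *tejuluwa*.
*oziz* — final sound /z/ (a sibilant) → -o → *ozizo*.

sikavene, tejuluwa, ozizo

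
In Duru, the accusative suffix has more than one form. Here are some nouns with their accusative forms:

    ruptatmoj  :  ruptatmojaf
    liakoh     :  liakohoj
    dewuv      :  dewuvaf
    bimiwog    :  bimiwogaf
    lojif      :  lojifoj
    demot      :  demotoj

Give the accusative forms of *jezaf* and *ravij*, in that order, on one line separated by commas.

jezafoj, ravijaf

The alternation tracks the final consonant of the stem — -oj when the stem ends in a voiceless consonant (*liakoh*, *lojif*, *demot*); -af when the stem ends in a voiced consonant (*ruptatmoj*, *dewuv*, *bimiwog*).
The final consonant of *jezaf* is /f/, which is voiceless, so the suffix is -oj, giving *jezafoj*.
Since the final consonant of *ravij* is /j/ (voiced), it takes -af, giving *ravijaf*.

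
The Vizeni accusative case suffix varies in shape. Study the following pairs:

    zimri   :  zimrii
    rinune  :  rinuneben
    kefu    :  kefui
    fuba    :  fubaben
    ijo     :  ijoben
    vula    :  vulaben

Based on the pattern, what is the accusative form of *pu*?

The pattern is height harmony: -i when the last vowel of the stem is a high vowel (*zimri*, *kefu*); -ben when the last vowel of the stem is a non-high vowel (*rinune*, *fuba*, *ijo*, *vula*).
The last vowel of *pu* is /u/, which is a high vowel, so the suffix is -i, giving *pui*.

pui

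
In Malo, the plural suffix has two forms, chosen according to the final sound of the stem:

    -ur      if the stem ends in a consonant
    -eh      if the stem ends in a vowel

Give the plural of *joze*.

The final sound of *joze* is /e/, which is a vowel, so the suffix is -eh, giving *jozeeh*.

jozeeh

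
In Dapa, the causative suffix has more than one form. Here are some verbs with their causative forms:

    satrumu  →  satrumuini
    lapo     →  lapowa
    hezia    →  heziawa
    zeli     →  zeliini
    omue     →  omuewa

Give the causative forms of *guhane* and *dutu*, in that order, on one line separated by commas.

guhanewa, dutuini

The suffix is conditioned by the last vowel: -ini when the last vowel of the stem is a high vowel (*satrumu*, *zeli*); -wa when the last vowel of the stem is a non-high vowel (*lapo*, *hezia*, *omue*).
The last vowel of *guhane* is /e/, which is a non-high vowel, so the suffix is -wa, giving *guhanewa*.
Since the last vowel of *dutu* is /u/ (a high vowel), it takes -ini, giving *dutuini*.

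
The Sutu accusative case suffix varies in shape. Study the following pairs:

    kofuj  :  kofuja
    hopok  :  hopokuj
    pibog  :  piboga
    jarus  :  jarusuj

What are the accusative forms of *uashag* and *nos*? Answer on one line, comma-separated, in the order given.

uashaga, nosuj

Looking at the final consonant of each stem: -uj when the stem ends in a voiceless consonant (*hopok*, *jarus*); -a when the stem ends in a voiced consonant (*kofuj*, *pibog*).
*uashag* — final consonant /g/ (voiced) → -a → *uashaga*.
Since the final consonant of *nos* is /s/ (voiceless), it takes -uj, giving *nosuj*.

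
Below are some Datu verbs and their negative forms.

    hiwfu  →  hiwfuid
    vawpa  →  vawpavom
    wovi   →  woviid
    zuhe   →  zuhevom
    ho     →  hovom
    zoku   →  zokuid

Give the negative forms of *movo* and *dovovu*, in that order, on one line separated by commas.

movovom, dovovuid

The pattern is height harmony: -id when the last vowel of the stem is a high vowel (*hiwfu*, *wovi*, *zoku*); -vom when the last vowel of the stem is a non-high vowel (*vawpa*, *zuhe*, *ho*).
*movo*: last vowel = /o/, a non-high vowel → -vom → *movovom*.
*dovovu* — last vowel /u/ (a high vowel) → -id → *dovovuid*.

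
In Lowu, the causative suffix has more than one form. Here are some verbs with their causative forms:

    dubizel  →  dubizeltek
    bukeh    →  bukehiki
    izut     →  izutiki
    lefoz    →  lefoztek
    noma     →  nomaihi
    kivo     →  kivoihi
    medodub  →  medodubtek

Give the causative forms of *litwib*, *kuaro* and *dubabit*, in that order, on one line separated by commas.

litwibtek, kuaroihi, dubabitiki

Looking at the final sound of each stem: -iki when the stem ends in a voiceless consonant (*bukeh*, *izut*); -tek when the stem ends in a voiced consonant (*dubizel*, *lefoz*, *medodub*); -ihi when the stem ends in a vowel (*noma*, *kivo*).
*litwib* — final sound /b/ (a voiced consonant) → -tek → *litwibtek*.
The final sound of *kuaro* is /o/, which is a vowel, so the suffix is -ihi, giving *kuaroihi*.
*dubabit*: final sound = /t/, a voiceless consonant → -iki → *dubabitiki*.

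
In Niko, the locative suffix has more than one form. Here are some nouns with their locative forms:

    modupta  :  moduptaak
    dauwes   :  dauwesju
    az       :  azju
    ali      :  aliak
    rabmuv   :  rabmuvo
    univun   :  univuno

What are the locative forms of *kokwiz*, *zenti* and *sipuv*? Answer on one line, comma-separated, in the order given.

The pattern is sibilance of the final sound: -ju when the stem ends in a sibilant (*dauwes*, *az*); -o when the stem ends in a non-sibilant consonant (*rabmuv*, *univun*); -ak when the stem ends in a vowel (*modupta*, *ali*).
*kokwiz* — final sound /z/ (a sibilant) → -ju → *kokwizju*.
Since the final sound of *zenti* is /i/ (a vowel), it takes -ak, giving *zentiak*.
Since the final sound of *sipuv* is /v/ (a non-sibilant consonant), it takes -o, giving *sipuvo*.

kokwizju, zentiak, sipuvo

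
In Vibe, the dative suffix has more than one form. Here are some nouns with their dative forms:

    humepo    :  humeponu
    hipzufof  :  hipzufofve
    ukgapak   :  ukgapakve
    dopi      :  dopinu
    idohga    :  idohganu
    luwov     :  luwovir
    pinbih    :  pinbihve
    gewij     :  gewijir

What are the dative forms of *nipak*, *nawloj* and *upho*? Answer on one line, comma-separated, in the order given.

nipakve, nawlojir, uphonu

The pattern is voicing of the final sound: -ve when the stem ends in a voiceless consonant (*hipzufof*, *ukgapak*, *pinbih*); -ir when the stem ends in a voiced consonant (*luwov*, *gewij*); -nu when the stem ends in a vowel (*humepo*, *dopi*, *idohga*).
*nipak* — final sound /k/ (a voiceless consonant) → -ve → *nipakve*.
Since the final sound of *nawloj* is /j/ (a voiced consonant), it takes -ir, giving *nawlojir*.
The final sound of *upho* is /o/, which is a vowel, so the suffix is -nu, giving *uphonu*.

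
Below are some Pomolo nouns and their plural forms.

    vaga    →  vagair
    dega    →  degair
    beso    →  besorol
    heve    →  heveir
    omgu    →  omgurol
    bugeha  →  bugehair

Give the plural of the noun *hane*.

haneir

The suffix is conditioned by the last vowel: -rol when the last vowel of the stem is a rounded vowel (*beso*, *omgu*); -ir when the last vowel of the stem is an unrounded vowel (*vaga*, *dega*, *heve*, *bugeha*).
*hane* — last vowel /e/ (an unrounded vowel) → -ir → *haneir*.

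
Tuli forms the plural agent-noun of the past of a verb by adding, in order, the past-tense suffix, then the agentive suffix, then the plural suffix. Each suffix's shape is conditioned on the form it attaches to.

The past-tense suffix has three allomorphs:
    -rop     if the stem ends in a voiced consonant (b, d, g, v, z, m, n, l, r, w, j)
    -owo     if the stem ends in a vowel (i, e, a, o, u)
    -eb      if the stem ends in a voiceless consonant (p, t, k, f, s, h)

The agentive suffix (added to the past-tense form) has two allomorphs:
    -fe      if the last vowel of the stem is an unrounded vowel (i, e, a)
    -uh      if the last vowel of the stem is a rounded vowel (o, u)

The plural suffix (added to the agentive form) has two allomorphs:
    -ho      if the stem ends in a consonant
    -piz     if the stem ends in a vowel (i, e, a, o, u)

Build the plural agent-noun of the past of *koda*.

kodaowouhho

*koda*: final sound = /a/, a vowel → -owo → *kodaowo*.
The past-tense form *kodaowo*: last vowel = /o/, a rounded vowel → -uh → *kodaowouh*.
The agentive form *kodaowouh*: final sound = /h/, a consonant → -ho → *kodaowouhho*.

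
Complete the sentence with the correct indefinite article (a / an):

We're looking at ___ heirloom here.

an

The indefinite article is chosen by the initial *sound* of the following word, not its spelling.
*heirloom* begins with the sound /ɛ/ (silent h) — a vowel sound.
So the article is *an*: We're looking at an heirloom here.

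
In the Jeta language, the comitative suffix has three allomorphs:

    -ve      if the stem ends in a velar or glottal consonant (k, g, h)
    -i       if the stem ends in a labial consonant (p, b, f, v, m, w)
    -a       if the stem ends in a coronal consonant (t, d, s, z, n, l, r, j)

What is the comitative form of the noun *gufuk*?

The final consonant of *gufuk* is /k/, which is velar/glottal, so the suffix is -ve, giving *gufukve*.

gufukve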